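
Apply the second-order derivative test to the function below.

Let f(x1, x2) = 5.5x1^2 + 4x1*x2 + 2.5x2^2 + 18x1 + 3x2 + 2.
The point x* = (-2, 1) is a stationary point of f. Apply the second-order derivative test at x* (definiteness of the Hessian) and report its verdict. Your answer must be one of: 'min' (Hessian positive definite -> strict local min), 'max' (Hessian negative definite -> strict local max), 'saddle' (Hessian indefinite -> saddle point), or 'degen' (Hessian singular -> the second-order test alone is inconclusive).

Compute the Hessian H = grad^2 f:
  H = [[11, 4], [4, 5]]
Verify stationarity: grad f(x*) = H x* + g = (0, 0).
Eigenvalues of H: 3, 13.
Both eigenvalues > 0, so H is positive definite -> x* is a strict local min.

min


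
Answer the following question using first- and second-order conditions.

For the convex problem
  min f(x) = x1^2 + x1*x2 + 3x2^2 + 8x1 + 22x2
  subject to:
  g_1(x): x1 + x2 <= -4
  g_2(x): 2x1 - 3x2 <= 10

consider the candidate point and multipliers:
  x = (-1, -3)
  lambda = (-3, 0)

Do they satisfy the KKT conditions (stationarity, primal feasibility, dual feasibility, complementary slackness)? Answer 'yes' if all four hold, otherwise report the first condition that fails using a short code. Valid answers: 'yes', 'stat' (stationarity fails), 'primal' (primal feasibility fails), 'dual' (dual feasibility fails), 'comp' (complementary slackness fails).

Gradient of f: grad f(x) = Q x + c = (3, 3)
Constraint values g_i(x) = a_i^T x - b_i:
  g_1((-1, -3)) = 0
  g_2((-1, -3)) = -3
Stationarity residual: grad f(x) + sum_i lambda_i a_i = (0, 0)
  -> stationarity OK
Primal feasibility (all g_i <= 0): OK
Dual feasibility (all lambda_i >= 0): FAILS
Complementary slackness (lambda_i * g_i(x) = 0 for all i): OK

Verdict: the first failing condition is dual_feasibility -> dual.

dual


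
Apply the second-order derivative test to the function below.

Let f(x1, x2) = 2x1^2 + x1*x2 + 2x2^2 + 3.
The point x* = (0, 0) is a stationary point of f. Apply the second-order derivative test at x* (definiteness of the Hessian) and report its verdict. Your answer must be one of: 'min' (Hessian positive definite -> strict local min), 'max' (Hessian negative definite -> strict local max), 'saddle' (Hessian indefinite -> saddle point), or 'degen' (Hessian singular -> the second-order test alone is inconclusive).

Compute the Hessian H = grad^2 f:
  H = [[4, 1], [1, 4]]
Verify stationarity: grad f(x*) = H x* + g = (0, 0).
Eigenvalues of H: 3, 5.
Both eigenvalues > 0, so H is positive definite -> x* is a strict local min.

min


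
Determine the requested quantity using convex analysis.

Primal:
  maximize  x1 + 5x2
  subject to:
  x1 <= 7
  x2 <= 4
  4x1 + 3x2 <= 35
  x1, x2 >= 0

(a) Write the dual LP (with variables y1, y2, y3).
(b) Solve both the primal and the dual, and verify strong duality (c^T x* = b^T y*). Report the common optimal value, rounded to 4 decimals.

The standard primal-dual pair for 'max c^T x s.t. A x <= b, x >= 0' is:
  Dual:  min b^T y  s.t.  A^T y >= c,  y >= 0.

So the dual LP is:
  minimize  7y1 + 4y2 + 35y3
  subject to:
    y1 + 4y3 >= 1
    y2 + 3y3 >= 5
    y1, y2, y3 >= 0

Solving the primal: x* = (5.75, 4).
  primal value c^T x* = 25.75.
Solving the dual: y* = (0, 4.25, 0.25).
  dual value b^T y* = 25.75.
Strong duality: c^T x* = b^T y*. Confirmed.

25.75


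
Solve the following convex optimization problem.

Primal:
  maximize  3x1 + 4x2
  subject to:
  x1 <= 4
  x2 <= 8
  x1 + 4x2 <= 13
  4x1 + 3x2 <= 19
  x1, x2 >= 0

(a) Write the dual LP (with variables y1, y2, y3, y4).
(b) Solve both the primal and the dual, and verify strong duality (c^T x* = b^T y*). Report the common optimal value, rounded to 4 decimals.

The standard primal-dual pair for 'max c^T x s.t. A x <= b, x >= 0' is:
  Dual:  min b^T y  s.t.  A^T y >= c,  y >= 0.

So the dual LP is:
  minimize  4y1 + 8y2 + 13y3 + 19y4
  subject to:
    y1 + y3 + 4y4 >= 3
    y2 + 4y3 + 3y4 >= 4
    y1, y2, y3, y4 >= 0

Solving the primal: x* = (2.8462, 2.5385).
  primal value c^T x* = 18.6923.
Solving the dual: y* = (0, 0, 0.5385, 0.6154).
  dual value b^T y* = 18.6923.
Strong duality: c^T x* = b^T y*. Confirmed.

18.6923


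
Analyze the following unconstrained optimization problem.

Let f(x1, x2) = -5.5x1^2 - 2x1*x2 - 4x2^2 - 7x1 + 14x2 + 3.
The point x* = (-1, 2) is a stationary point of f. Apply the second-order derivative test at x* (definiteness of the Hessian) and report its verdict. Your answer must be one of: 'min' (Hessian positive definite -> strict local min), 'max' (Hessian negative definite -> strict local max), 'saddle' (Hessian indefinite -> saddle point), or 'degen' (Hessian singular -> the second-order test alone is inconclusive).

Compute the Hessian H = grad^2 f:
  H = [[-11, -2], [-2, -8]]
Verify stationarity: grad f(x*) = H x* + g = (0, 0).
Eigenvalues of H: -12, -7.
Both eigenvalues < 0, so H is negative definite -> x* is a strict local max.

max


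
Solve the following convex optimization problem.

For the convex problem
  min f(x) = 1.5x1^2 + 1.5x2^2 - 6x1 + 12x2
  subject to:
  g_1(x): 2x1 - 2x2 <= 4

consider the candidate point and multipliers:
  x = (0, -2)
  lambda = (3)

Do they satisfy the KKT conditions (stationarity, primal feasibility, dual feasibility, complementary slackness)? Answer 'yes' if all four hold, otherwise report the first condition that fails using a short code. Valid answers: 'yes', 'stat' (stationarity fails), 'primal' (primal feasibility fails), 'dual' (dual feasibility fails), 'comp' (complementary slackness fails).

Gradient of f: grad f(x) = Q x + c = (-6, 6)
Constraint values g_i(x) = a_i^T x - b_i:
  g_1((0, -2)) = 0
Stationarity residual: grad f(x) + sum_i lambda_i a_i = (0, 0)
  -> stationarity OK
Primal feasibility (all g_i <= 0): OK
Dual feasibility (all lambda_i >= 0): OK
Complementary slackness (lambda_i * g_i(x) = 0 for all i): OK

Verdict: yes, KKT holds.

yes


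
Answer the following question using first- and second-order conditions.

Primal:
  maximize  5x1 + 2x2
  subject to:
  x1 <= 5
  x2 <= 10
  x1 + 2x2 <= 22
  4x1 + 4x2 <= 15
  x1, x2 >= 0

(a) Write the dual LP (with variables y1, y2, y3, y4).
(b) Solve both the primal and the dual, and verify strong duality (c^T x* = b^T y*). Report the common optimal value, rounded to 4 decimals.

The standard primal-dual pair for 'max c^T x s.t. A x <= b, x >= 0' is:
  Dual:  min b^T y  s.t.  A^T y >= c,  y >= 0.

So the dual LP is:
  minimize  5y1 + 10y2 + 22y3 + 15y4
  subject to:
    y1 + y3 + 4y4 >= 5
    y2 + 2y3 + 4y4 >= 2
    y1, y2, y3, y4 >= 0

Solving the primal: x* = (3.75, 0).
  primal value c^T x* = 18.75.
Solving the dual: y* = (0, 0, 0, 1.25).
  dual value b^T y* = 18.75.
Strong duality: c^T x* = b^T y*. Confirmed.

18.75


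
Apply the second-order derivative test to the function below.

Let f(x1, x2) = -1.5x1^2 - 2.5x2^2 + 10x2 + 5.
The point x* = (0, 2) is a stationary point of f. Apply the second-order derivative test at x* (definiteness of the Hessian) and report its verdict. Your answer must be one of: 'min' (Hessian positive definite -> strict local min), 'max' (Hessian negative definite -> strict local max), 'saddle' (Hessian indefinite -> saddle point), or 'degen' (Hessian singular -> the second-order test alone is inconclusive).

Compute the Hessian H = grad^2 f:
  H = [[-3, 0], [0, -5]]
Verify stationarity: grad f(x*) = H x* + g = (0, 0).
Eigenvalues of H: -5, -3.
Both eigenvalues < 0, so H is negative definite -> x* is a strict local max.

max


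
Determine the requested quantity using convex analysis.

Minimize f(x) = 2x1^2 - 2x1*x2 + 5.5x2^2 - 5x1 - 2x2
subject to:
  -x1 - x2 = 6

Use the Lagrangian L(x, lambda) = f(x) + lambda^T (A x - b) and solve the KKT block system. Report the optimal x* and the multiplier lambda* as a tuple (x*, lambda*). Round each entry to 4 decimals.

Form the Lagrangian:
  L(x, lambda) = (1/2) x^T Q x + c^T x + lambda^T (A x - b)
Stationarity (grad_x L = 0): Q x + c + A^T lambda = 0.
Primal feasibility: A x = b.

This gives the KKT block system:
  [ Q   A^T ] [ x     ]   [-c ]
  [ A    0  ] [ lambda ] = [ b ]

Solving the linear system:
  x*      = (-3.9474, -2.0526)
  lambda* = (-16.6842)
  f(x*)   = 61.9737

x* = (-3.9474, -2.0526), lambda* = (-16.6842)


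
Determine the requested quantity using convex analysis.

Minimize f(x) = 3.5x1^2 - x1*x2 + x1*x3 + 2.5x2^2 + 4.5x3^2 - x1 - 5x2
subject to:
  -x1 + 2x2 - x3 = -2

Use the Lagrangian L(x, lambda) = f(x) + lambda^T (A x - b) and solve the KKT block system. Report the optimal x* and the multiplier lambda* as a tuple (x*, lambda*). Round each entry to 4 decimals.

Form the Lagrangian:
  L(x, lambda) = (1/2) x^T Q x + c^T x + lambda^T (A x - b)
Stationarity (grad_x L = 0): Q x + c + A^T lambda = 0.
Primal feasibility: A x = b.

This gives the KKT block system:
  [ Q   A^T ] [ x     ]   [-c ]
  [ A    0  ] [ lambda ] = [ b ]

Solving the linear system:
  x*      = (0.5965, -0.5088, 0.386)
  lambda* = (4.0702)
  f(x*)   = 5.0439

x* = (0.5965, -0.5088, 0.386), lambda* = (4.0702)


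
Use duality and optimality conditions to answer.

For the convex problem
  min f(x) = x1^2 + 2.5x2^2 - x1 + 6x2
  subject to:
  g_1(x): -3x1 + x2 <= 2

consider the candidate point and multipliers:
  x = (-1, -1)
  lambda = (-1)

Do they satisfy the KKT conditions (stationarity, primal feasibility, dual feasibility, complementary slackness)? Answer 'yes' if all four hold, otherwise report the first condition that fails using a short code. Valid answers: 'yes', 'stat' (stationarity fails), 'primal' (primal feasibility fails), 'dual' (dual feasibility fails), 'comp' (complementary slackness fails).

Gradient of f: grad f(x) = Q x + c = (-3, 1)
Constraint values g_i(x) = a_i^T x - b_i:
  g_1((-1, -1)) = 0
Stationarity residual: grad f(x) + sum_i lambda_i a_i = (0, 0)
  -> stationarity OK
Primal feasibility (all g_i <= 0): OK
Dual feasibility (all lambda_i >= 0): FAILS
Complementary slackness (lambda_i * g_i(x) = 0 for all i): OK

Verdict: the first failing condition is dual_feasibility -> dual.

dual


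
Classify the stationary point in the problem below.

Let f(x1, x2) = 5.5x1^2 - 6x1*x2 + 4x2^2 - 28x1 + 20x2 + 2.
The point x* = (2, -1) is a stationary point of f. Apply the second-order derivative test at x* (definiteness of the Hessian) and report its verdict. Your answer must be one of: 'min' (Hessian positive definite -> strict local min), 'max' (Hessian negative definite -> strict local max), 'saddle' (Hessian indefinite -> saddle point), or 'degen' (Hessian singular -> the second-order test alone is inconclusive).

Compute the Hessian H = grad^2 f:
  H = [[11, -6], [-6, 8]]
Verify stationarity: grad f(x*) = H x* + g = (0, 0).
Eigenvalues of H: 3.3153, 15.6847.
Both eigenvalues > 0, so H is positive definite -> x* is a strict local min.

min


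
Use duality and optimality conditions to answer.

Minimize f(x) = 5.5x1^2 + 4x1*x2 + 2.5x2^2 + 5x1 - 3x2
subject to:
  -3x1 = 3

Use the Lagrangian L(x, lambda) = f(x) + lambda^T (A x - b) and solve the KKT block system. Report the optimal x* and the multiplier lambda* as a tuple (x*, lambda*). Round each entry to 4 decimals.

Form the Lagrangian:
  L(x, lambda) = (1/2) x^T Q x + c^T x + lambda^T (A x - b)
Stationarity (grad_x L = 0): Q x + c + A^T lambda = 0.
Primal feasibility: A x = b.

This gives the KKT block system:
  [ Q   A^T ] [ x     ]   [-c ]
  [ A    0  ] [ lambda ] = [ b ]

Solving the linear system:
  x*      = (-1, 1.4)
  lambda* = (-0.1333)
  f(x*)   = -4.4

x* = (-1, 1.4), lambda* = (-0.1333)


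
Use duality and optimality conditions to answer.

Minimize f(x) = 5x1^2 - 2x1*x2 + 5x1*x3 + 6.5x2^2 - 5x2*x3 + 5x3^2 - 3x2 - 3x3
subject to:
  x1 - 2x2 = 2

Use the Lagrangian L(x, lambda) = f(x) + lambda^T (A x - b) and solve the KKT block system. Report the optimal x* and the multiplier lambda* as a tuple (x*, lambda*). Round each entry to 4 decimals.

Form the Lagrangian:
  L(x, lambda) = (1/2) x^T Q x + c^T x + lambda^T (A x - b)
Stationarity (grad_x L = 0): Q x + c + A^T lambda = 0.
Primal feasibility: A x = b.

This gives the KKT block system:
  [ Q   A^T ] [ x     ]   [-c ]
  [ A    0  ] [ lambda ] = [ b ]

Solving the linear system:
  x*      = (0.6118, -0.6941, -0.3529)
  lambda* = (-5.7412)
  f(x*)   = 7.3118

x* = (0.6118, -0.6941, -0.3529), lambda* = (-5.7412)


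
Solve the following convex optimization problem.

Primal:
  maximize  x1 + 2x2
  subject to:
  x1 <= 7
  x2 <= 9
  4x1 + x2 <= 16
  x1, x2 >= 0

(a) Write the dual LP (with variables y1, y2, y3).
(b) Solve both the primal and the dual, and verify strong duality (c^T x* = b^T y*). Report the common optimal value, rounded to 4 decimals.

The standard primal-dual pair for 'max c^T x s.t. A x <= b, x >= 0' is:
  Dual:  min b^T y  s.t.  A^T y >= c,  y >= 0.

So the dual LP is:
  minimize  7y1 + 9y2 + 16y3
  subject to:
    y1 + 4y3 >= 1
    y2 + y3 >= 2
    y1, y2, y3 >= 0

Solving the primal: x* = (1.75, 9).
  primal value c^T x* = 19.75.
Solving the dual: y* = (0, 1.75, 0.25).
  dual value b^T y* = 19.75.
Strong duality: c^T x* = b^T y*. Confirmed.

19.75


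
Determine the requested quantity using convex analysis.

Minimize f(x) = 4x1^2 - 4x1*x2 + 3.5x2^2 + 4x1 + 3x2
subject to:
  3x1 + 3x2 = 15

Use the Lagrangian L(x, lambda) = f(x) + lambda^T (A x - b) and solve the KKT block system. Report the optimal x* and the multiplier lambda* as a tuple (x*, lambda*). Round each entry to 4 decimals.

Form the Lagrangian:
  L(x, lambda) = (1/2) x^T Q x + c^T x + lambda^T (A x - b)
Stationarity (grad_x L = 0): Q x + c + A^T lambda = 0.
Primal feasibility: A x = b.

This gives the KKT block system:
  [ Q   A^T ] [ x     ]   [-c ]
  [ A    0  ] [ lambda ] = [ b ]

Solving the linear system:
  x*      = (2.3478, 2.6522)
  lambda* = (-4.058)
  f(x*)   = 39.1087

x* = (2.3478, 2.6522), lambda* = (-4.058)


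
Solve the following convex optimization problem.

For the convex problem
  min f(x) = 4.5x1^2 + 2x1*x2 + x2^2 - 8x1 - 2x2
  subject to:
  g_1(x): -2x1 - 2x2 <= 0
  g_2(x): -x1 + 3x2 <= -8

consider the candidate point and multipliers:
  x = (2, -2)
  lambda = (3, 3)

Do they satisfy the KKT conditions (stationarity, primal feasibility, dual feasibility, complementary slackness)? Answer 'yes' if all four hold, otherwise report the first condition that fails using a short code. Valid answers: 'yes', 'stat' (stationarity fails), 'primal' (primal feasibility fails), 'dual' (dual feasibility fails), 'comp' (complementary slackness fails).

Gradient of f: grad f(x) = Q x + c = (6, -2)
Constraint values g_i(x) = a_i^T x - b_i:
  g_1((2, -2)) = 0
  g_2((2, -2)) = 0
Stationarity residual: grad f(x) + sum_i lambda_i a_i = (-3, 1)
  -> stationarity FAILS
Primal feasibility (all g_i <= 0): OK
Dual feasibility (all lambda_i >= 0): OK
Complementary slackness (lambda_i * g_i(x) = 0 for all i): OK

Verdict: the first failing condition is stationarity -> stat.

stat


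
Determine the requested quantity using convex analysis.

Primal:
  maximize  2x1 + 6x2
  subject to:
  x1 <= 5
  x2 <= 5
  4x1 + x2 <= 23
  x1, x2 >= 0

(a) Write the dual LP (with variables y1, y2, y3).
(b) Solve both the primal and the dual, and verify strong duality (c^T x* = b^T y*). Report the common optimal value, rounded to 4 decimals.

The standard primal-dual pair for 'max c^T x s.t. A x <= b, x >= 0' is:
  Dual:  min b^T y  s.t.  A^T y >= c,  y >= 0.

So the dual LP is:
  minimize  5y1 + 5y2 + 23y3
  subject to:
    y1 + 4y3 >= 2
    y2 + y3 >= 6
    y1, y2, y3 >= 0

Solving the primal: x* = (4.5, 5).
  primal value c^T x* = 39.
Solving the dual: y* = (0, 5.5, 0.5).
  dual value b^T y* = 39.
Strong duality: c^T x* = b^T y*. Confirmed.

39


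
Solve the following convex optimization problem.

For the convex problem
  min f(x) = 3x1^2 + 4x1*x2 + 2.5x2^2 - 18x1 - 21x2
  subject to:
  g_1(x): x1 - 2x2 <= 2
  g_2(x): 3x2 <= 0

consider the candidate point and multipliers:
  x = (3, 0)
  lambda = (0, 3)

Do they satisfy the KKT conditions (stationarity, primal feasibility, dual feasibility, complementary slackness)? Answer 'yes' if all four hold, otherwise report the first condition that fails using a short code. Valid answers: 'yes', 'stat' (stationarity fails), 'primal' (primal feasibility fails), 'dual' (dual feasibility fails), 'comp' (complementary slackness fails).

Gradient of f: grad f(x) = Q x + c = (0, -9)
Constraint values g_i(x) = a_i^T x - b_i:
  g_1((3, 0)) = 1
  g_2((3, 0)) = 0
Stationarity residual: grad f(x) + sum_i lambda_i a_i = (0, 0)
  -> stationarity OK
Primal feasibility (all g_i <= 0): FAILS
Dual feasibility (all lambda_i >= 0): OK
Complementary slackness (lambda_i * g_i(x) = 0 for all i): OK

Verdict: the first failing condition is primal_feasibility -> primal.

primal


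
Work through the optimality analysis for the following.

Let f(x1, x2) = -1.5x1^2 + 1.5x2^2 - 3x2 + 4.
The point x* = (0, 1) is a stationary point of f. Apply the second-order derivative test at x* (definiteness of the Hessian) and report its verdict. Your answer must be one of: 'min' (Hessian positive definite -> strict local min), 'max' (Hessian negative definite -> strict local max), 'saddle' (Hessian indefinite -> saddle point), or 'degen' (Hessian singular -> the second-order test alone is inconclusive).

Compute the Hessian H = grad^2 f:
  H = [[-3, 0], [0, 3]]
Verify stationarity: grad f(x*) = H x* + g = (0, 0).
Eigenvalues of H: -3, 3.
Eigenvalues have mixed signs, so H is indefinite -> x* is a saddle point.

saddle


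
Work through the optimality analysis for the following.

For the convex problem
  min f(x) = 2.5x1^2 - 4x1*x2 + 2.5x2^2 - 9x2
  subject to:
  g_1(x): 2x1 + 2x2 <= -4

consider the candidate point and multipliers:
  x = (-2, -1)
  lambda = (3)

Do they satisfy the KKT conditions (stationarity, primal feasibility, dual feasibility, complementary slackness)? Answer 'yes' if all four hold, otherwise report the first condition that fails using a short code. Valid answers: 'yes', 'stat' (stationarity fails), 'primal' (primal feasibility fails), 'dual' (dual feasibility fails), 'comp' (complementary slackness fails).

Gradient of f: grad f(x) = Q x + c = (-6, -6)
Constraint values g_i(x) = a_i^T x - b_i:
  g_1((-2, -1)) = -2
Stationarity residual: grad f(x) + sum_i lambda_i a_i = (0, 0)
  -> stationarity OK
Primal feasibility (all g_i <= 0): OK
Dual feasibility (all lambda_i >= 0): OK
Complementary slackness (lambda_i * g_i(x) = 0 for all i): FAILS

Verdict: the first failing condition is complementary_slackness -> comp.

comp


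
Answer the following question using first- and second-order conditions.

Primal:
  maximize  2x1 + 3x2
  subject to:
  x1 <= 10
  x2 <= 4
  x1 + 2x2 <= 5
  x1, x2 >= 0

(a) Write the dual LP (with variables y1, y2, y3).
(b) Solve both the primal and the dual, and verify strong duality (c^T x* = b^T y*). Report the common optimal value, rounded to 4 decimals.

The standard primal-dual pair for 'max c^T x s.t. A x <= b, x >= 0' is:
  Dual:  min b^T y  s.t.  A^T y >= c,  y >= 0.

So the dual LP is:
  minimize  10y1 + 4y2 + 5y3
  subject to:
    y1 + y3 >= 2
    y2 + 2y3 >= 3
    y1, y2, y3 >= 0

Solving the primal: x* = (5, 0).
  primal value c^T x* = 10.
Solving the dual: y* = (0, 0, 2).
  dual value b^T y* = 10.
Strong duality: c^T x* = b^T y*. Confirmed.

10


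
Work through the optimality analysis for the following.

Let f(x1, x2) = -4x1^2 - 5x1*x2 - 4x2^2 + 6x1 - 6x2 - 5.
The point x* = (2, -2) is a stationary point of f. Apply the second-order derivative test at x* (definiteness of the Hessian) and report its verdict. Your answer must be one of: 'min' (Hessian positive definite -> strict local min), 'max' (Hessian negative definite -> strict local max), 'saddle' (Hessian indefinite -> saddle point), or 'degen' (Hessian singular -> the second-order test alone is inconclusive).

Compute the Hessian H = grad^2 f:
  H = [[-8, -5], [-5, -8]]
Verify stationarity: grad f(x*) = H x* + g = (0, 0).
Eigenvalues of H: -13, -3.
Both eigenvalues < 0, so H is negative definite -> x* is a strict local max.

max


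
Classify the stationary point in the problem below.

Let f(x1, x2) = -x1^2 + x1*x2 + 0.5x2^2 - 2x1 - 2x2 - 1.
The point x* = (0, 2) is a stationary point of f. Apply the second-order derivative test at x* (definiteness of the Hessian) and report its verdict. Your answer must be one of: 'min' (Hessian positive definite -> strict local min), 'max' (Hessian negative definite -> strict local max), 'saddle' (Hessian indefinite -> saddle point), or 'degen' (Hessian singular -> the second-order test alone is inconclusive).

Compute the Hessian H = grad^2 f:
  H = [[-2, 1], [1, 1]]
Verify stationarity: grad f(x*) = H x* + g = (0, 0).
Eigenvalues of H: -2.3028, 1.3028.
Eigenvalues have mixed signs, so H is indefinite -> x* is a saddle point.

saddle


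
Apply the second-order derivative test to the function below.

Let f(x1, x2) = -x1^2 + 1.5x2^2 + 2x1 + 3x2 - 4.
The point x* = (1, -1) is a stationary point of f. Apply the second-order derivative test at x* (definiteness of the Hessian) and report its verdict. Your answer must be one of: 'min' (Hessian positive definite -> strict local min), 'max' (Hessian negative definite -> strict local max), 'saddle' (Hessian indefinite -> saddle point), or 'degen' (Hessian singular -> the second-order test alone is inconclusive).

Compute the Hessian H = grad^2 f:
  H = [[-2, 0], [0, 3]]
Verify stationarity: grad f(x*) = H x* + g = (0, 0).
Eigenvalues of H: -2, 3.
Eigenvalues have mixed signs, so H is indefinite -> x* is a saddle point.

saddle


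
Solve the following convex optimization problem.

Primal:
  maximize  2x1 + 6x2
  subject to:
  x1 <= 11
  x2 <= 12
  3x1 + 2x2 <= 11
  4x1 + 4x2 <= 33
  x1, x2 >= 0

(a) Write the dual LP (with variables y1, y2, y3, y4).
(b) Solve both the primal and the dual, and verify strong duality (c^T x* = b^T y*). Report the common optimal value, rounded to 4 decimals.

The standard primal-dual pair for 'max c^T x s.t. A x <= b, x >= 0' is:
  Dual:  min b^T y  s.t.  A^T y >= c,  y >= 0.

So the dual LP is:
  minimize  11y1 + 12y2 + 11y3 + 33y4
  subject to:
    y1 + 3y3 + 4y4 >= 2
    y2 + 2y3 + 4y4 >= 6
    y1, y2, y3, y4 >= 0

Solving the primal: x* = (0, 5.5).
  primal value c^T x* = 33.
Solving the dual: y* = (0, 0, 3, 0).
  dual value b^T y* = 33.
Strong duality: c^T x* = b^T y*. Confirmed.

33


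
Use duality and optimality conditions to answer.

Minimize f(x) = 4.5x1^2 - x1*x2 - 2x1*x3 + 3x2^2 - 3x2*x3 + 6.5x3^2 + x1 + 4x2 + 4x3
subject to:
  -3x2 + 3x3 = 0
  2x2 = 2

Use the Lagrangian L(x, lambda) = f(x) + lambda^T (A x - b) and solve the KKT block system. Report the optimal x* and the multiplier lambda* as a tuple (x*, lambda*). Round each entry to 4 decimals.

Form the Lagrangian:
  L(x, lambda) = (1/2) x^T Q x + c^T x + lambda^T (A x - b)
Stationarity (grad_x L = 0): Q x + c + A^T lambda = 0.
Primal feasibility: A x = b.

This gives the KKT block system:
  [ Q   A^T ] [ x     ]   [-c ]
  [ A    0  ] [ lambda ] = [ b ]

Solving the linear system:
  x*      = (0.2222, 1, 1)
  lambda* = (-4.5185, -10.1667)
  f(x*)   = 14.2778

x* = (0.2222, 1, 1), lambda* = (-4.5185, -10.1667)


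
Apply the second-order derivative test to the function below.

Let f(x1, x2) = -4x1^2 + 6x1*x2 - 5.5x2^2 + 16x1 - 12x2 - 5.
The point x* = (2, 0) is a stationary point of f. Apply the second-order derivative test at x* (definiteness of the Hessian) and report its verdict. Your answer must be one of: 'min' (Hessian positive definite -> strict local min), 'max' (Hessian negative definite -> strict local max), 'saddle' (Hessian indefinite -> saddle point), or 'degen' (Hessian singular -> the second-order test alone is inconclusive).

Compute the Hessian H = grad^2 f:
  H = [[-8, 6], [6, -11]]
Verify stationarity: grad f(x*) = H x* + g = (0, 0).
Eigenvalues of H: -15.6847, -3.3153.
Both eigenvalues < 0, so H is negative definite -> x* is a strict local max.

max


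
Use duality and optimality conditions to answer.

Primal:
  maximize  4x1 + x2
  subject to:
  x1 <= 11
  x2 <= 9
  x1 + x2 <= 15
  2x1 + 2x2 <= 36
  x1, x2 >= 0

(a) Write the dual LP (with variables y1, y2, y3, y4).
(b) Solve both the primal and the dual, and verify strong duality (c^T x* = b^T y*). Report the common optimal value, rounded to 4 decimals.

The standard primal-dual pair for 'max c^T x s.t. A x <= b, x >= 0' is:
  Dual:  min b^T y  s.t.  A^T y >= c,  y >= 0.

So the dual LP is:
  minimize  11y1 + 9y2 + 15y3 + 36y4
  subject to:
    y1 + y3 + 2y4 >= 4
    y2 + y3 + 2y4 >= 1
    y1, y2, y3, y4 >= 0

Solving the primal: x* = (11, 4).
  primal value c^T x* = 48.
Solving the dual: y* = (3, 0, 1, 0).
  dual value b^T y* = 48.
Strong duality: c^T x* = b^T y*. Confirmed.

48


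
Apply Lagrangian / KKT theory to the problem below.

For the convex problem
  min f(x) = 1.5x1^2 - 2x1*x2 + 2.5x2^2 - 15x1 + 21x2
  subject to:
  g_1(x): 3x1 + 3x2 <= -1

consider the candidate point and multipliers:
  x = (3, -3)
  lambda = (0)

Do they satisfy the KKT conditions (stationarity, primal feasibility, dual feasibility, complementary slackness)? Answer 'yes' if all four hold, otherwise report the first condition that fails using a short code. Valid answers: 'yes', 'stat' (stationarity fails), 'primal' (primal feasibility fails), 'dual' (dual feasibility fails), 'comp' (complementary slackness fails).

Gradient of f: grad f(x) = Q x + c = (0, 0)
Constraint values g_i(x) = a_i^T x - b_i:
  g_1((3, -3)) = 1
Stationarity residual: grad f(x) + sum_i lambda_i a_i = (0, 0)
  -> stationarity OK
Primal feasibility (all g_i <= 0): FAILS
Dual feasibility (all lambda_i >= 0): OK
Complementary slackness (lambda_i * g_i(x) = 0 for all i): OK

Verdict: the first failing condition is primal_feasibility -> primal.

primal


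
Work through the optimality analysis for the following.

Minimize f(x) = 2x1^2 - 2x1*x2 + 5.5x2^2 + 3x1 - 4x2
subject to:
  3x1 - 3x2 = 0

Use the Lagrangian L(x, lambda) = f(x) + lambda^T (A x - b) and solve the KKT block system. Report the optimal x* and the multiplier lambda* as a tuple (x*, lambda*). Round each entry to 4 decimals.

Form the Lagrangian:
  L(x, lambda) = (1/2) x^T Q x + c^T x + lambda^T (A x - b)
Stationarity (grad_x L = 0): Q x + c + A^T lambda = 0.
Primal feasibility: A x = b.

This gives the KKT block system:
  [ Q   A^T ] [ x     ]   [-c ]
  [ A    0  ] [ lambda ] = [ b ]

Solving the linear system:
  x*      = (0.0909, 0.0909)
  lambda* = (-1.0606)
  f(x*)   = -0.0455

x* = (0.0909, 0.0909), lambda* = (-1.0606)


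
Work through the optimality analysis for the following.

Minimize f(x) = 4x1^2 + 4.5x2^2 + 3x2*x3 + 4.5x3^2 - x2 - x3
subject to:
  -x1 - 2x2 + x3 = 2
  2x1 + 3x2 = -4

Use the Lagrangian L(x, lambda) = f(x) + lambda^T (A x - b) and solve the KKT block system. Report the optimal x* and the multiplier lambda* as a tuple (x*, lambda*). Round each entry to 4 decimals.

Form the Lagrangian:
  L(x, lambda) = (1/2) x^T Q x + c^T x + lambda^T (A x - b)
Stationarity (grad_x L = 0): Q x + c + A^T lambda = 0.
Primal feasibility: A x = b.

This gives the KKT block system:
  [ Q   A^T ] [ x     ]   [-c ]
  [ A    0  ] [ lambda ] = [ b ]

Solving the linear system:
  x*      = (-0.9535, -0.6977, -0.3488)
  lambda* = (6.2326, 6.9302)
  f(x*)   = 8.1512

x* = (-0.9535, -0.6977, -0.3488), lambda* = (6.2326, 6.9302)


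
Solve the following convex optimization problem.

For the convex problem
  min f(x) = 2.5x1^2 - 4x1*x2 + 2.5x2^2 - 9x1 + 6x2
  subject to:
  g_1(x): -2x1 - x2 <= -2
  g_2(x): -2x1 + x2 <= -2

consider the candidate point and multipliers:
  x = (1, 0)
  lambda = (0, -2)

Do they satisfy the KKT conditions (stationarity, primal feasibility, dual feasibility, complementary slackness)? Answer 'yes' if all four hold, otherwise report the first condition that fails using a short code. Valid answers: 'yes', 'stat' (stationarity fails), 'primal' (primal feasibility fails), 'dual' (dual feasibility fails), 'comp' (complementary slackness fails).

Gradient of f: grad f(x) = Q x + c = (-4, 2)
Constraint values g_i(x) = a_i^T x - b_i:
  g_1((1, 0)) = 0
  g_2((1, 0)) = 0
Stationarity residual: grad f(x) + sum_i lambda_i a_i = (0, 0)
  -> stationarity OK
Primal feasibility (all g_i <= 0): OK
Dual feasibility (all lambda_i >= 0): FAILS
Complementary slackness (lambda_i * g_i(x) = 0 for all i): OK

Verdict: the first failing condition is dual_feasibility -> dual.

dual


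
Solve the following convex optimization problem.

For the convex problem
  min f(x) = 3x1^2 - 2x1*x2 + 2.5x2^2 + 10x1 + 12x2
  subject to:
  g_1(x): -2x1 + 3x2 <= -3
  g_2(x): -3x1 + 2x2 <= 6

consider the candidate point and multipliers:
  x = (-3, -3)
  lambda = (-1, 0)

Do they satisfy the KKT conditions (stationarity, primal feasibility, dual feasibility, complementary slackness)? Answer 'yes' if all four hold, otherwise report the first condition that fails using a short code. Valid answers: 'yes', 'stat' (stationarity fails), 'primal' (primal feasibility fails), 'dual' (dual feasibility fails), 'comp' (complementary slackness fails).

Gradient of f: grad f(x) = Q x + c = (-2, 3)
Constraint values g_i(x) = a_i^T x - b_i:
  g_1((-3, -3)) = 0
  g_2((-3, -3)) = -3
Stationarity residual: grad f(x) + sum_i lambda_i a_i = (0, 0)
  -> stationarity OK
Primal feasibility (all g_i <= 0): OK
Dual feasibility (all lambda_i >= 0): FAILS
Complementary slackness (lambda_i * g_i(x) = 0 for all i): OK

Verdict: the first failing condition is dual_feasibility -> dual.

dual


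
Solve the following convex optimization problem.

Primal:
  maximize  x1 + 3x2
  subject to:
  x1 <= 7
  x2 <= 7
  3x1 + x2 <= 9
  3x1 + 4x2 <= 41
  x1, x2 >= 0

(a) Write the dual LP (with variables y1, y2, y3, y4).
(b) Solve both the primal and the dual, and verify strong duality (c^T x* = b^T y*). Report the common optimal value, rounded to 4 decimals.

The standard primal-dual pair for 'max c^T x s.t. A x <= b, x >= 0' is:
  Dual:  min b^T y  s.t.  A^T y >= c,  y >= 0.

So the dual LP is:
  minimize  7y1 + 7y2 + 9y3 + 41y4
  subject to:
    y1 + 3y3 + 3y4 >= 1
    y2 + y3 + 4y4 >= 3
    y1, y2, y3, y4 >= 0

Solving the primal: x* = (0.6667, 7).
  primal value c^T x* = 21.6667.
Solving the dual: y* = (0, 2.6667, 0.3333, 0).
  dual value b^T y* = 21.6667.
Strong duality: c^T x* = b^T y*. Confirmed.

21.6667


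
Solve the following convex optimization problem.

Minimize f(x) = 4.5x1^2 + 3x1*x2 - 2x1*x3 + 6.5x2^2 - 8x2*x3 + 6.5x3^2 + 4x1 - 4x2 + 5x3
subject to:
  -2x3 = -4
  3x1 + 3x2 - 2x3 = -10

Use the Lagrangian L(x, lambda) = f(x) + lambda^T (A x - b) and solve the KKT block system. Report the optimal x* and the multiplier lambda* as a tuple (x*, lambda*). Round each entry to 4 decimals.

Form the Lagrangian:
  L(x, lambda) = (1/2) x^T Q x + c^T x + lambda^T (A x - b)
Stationarity (grad_x L = 0): Q x + c + A^T lambda = 0.
Primal feasibility: A x = b.

This gives the KKT block system:
  [ Q   A^T ] [ x     ]   [-c ]
  [ A    0  ] [ lambda ] = [ b ]

Solving the linear system:
  x*      = (-2.5, 0.5, 2)
  lambda* = (9, 7)
  f(x*)   = 52

x* = (-2.5, 0.5, 2), lambda* = (9, 7)


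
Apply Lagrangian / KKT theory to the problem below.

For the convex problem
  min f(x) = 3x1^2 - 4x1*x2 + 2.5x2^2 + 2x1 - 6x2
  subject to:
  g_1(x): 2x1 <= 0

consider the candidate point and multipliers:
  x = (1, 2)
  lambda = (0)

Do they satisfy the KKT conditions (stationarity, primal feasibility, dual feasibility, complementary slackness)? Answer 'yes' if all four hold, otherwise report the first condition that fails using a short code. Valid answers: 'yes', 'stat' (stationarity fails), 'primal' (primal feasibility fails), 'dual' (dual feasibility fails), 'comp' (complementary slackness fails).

Gradient of f: grad f(x) = Q x + c = (0, 0)
Constraint values g_i(x) = a_i^T x - b_i:
  g_1((1, 2)) = 2
Stationarity residual: grad f(x) + sum_i lambda_i a_i = (0, 0)
  -> stationarity OK
Primal feasibility (all g_i <= 0): FAILS
Dual feasibility (all lambda_i >= 0): OK
Complementary slackness (lambda_i * g_i(x) = 0 for all i): OK

Verdict: the first failing condition is primal_feasibility -> primal.

primal


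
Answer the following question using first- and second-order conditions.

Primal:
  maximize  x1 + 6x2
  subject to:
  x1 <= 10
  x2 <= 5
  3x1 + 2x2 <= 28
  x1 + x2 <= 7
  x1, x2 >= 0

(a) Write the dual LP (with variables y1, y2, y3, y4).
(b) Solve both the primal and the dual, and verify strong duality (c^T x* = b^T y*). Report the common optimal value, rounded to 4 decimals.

The standard primal-dual pair for 'max c^T x s.t. A x <= b, x >= 0' is:
  Dual:  min b^T y  s.t.  A^T y >= c,  y >= 0.

So the dual LP is:
  minimize  10y1 + 5y2 + 28y3 + 7y4
  subject to:
    y1 + 3y3 + y4 >= 1
    y2 + 2y3 + y4 >= 6
    y1, y2, y3, y4 >= 0

Solving the primal: x* = (2, 5).
  primal value c^T x* = 32.
Solving the dual: y* = (0, 5, 0, 1).
  dual value b^T y* = 32.
Strong duality: c^T x* = b^T y*. Confirmed.

32


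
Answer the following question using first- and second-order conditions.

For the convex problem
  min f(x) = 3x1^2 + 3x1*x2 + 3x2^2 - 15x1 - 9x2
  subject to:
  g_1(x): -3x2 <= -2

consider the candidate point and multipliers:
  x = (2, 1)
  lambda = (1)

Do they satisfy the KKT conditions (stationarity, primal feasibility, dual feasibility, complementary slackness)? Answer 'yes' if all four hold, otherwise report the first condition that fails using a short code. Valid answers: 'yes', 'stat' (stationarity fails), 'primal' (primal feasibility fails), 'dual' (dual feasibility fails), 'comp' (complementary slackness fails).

Gradient of f: grad f(x) = Q x + c = (0, 3)
Constraint values g_i(x) = a_i^T x - b_i:
  g_1((2, 1)) = -1
Stationarity residual: grad f(x) + sum_i lambda_i a_i = (0, 0)
  -> stationarity OK
Primal feasibility (all g_i <= 0): OK
Dual feasibility (all lambda_i >= 0): OK
Complementary slackness (lambda_i * g_i(x) = 0 for all i): FAILS

Verdict: the first failing condition is complementary_slackness -> comp.

comp


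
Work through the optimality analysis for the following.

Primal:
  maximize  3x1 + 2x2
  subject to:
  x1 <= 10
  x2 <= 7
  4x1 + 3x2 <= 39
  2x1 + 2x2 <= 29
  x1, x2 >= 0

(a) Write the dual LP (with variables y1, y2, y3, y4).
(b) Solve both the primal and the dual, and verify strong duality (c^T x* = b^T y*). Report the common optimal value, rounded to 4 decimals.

The standard primal-dual pair for 'max c^T x s.t. A x <= b, x >= 0' is:
  Dual:  min b^T y  s.t.  A^T y >= c,  y >= 0.

So the dual LP is:
  minimize  10y1 + 7y2 + 39y3 + 29y4
  subject to:
    y1 + 4y3 + 2y4 >= 3
    y2 + 3y3 + 2y4 >= 2
    y1, y2, y3, y4 >= 0

Solving the primal: x* = (9.75, 0).
  primal value c^T x* = 29.25.
Solving the dual: y* = (0, 0, 0.75, 0).
  dual value b^T y* = 29.25.
Strong duality: c^T x* = b^T y*. Confirmed.

29.25


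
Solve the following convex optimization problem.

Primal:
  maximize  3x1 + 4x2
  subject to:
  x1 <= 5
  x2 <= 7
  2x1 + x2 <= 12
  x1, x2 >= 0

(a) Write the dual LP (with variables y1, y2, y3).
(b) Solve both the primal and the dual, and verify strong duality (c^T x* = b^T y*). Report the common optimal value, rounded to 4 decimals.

The standard primal-dual pair for 'max c^T x s.t. A x <= b, x >= 0' is:
  Dual:  min b^T y  s.t.  A^T y >= c,  y >= 0.

So the dual LP is:
  minimize  5y1 + 7y2 + 12y3
  subject to:
    y1 + 2y3 >= 3
    y2 + y3 >= 4
    y1, y2, y3 >= 0

Solving the primal: x* = (2.5, 7).
  primal value c^T x* = 35.5.
Solving the dual: y* = (0, 2.5, 1.5).
  dual value b^T y* = 35.5.
Strong duality: c^T x* = b^T y*. Confirmed.

35.5


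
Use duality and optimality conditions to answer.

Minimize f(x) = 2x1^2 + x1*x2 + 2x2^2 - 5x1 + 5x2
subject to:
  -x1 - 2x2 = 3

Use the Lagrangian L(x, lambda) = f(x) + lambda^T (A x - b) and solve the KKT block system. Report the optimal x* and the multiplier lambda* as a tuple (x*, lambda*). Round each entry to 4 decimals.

Form the Lagrangian:
  L(x, lambda) = (1/2) x^T Q x + c^T x + lambda^T (A x - b)
Stationarity (grad_x L = 0): Q x + c + A^T lambda = 0.
Primal feasibility: A x = b.

This gives the KKT block system:
  [ Q   A^T ] [ x     ]   [-c ]
  [ A    0  ] [ lambda ] = [ b ]

Solving the linear system:
  x*      = (1.5, -2.25)
  lambda* = (-1.25)
  f(x*)   = -7.5

x* = (1.5, -2.25), lambda* = (-1.25)


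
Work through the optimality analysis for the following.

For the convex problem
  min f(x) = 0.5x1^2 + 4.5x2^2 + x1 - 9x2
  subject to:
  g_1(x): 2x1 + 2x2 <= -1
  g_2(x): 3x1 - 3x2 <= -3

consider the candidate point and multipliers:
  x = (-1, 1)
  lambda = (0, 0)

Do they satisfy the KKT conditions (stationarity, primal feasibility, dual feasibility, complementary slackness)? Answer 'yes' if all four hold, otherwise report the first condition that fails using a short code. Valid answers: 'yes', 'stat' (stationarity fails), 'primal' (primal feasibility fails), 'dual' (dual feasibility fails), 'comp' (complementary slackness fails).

Gradient of f: grad f(x) = Q x + c = (0, 0)
Constraint values g_i(x) = a_i^T x - b_i:
  g_1((-1, 1)) = 1
  g_2((-1, 1)) = -3
Stationarity residual: grad f(x) + sum_i lambda_i a_i = (0, 0)
  -> stationarity OK
Primal feasibility (all g_i <= 0): FAILS
Dual feasibility (all lambda_i >= 0): OK
Complementary slackness (lambda_i * g_i(x) = 0 for all i): OK

Verdict: the first failing condition is primal_feasibility -> primal.

primal


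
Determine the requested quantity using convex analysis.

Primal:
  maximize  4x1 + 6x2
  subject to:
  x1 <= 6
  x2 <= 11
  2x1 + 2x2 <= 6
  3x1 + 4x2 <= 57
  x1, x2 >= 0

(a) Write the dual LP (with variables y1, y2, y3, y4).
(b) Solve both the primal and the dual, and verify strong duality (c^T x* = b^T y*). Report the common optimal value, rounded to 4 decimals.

The standard primal-dual pair for 'max c^T x s.t. A x <= b, x >= 0' is:
  Dual:  min b^T y  s.t.  A^T y >= c,  y >= 0.

So the dual LP is:
  minimize  6y1 + 11y2 + 6y3 + 57y4
  subject to:
    y1 + 2y3 + 3y4 >= 4
    y2 + 2y3 + 4y4 >= 6
    y1, y2, y3, y4 >= 0

Solving the primal: x* = (0, 3).
  primal value c^T x* = 18.
Solving the dual: y* = (0, 0, 3, 0).
  dual value b^T y* = 18.
Strong duality: c^T x* = b^T y*. Confirmed.

18


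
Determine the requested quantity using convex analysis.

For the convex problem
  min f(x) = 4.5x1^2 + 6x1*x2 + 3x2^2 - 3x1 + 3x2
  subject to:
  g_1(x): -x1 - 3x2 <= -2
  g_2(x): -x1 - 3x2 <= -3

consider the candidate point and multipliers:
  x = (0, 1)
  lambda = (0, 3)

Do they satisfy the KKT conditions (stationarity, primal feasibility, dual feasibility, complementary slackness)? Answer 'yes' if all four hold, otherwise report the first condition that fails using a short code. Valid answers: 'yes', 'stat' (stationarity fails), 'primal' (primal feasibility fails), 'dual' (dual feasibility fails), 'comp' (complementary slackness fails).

Gradient of f: grad f(x) = Q x + c = (3, 9)
Constraint values g_i(x) = a_i^T x - b_i:
  g_1((0, 1)) = -1
  g_2((0, 1)) = 0
Stationarity residual: grad f(x) + sum_i lambda_i a_i = (0, 0)
  -> stationarity OK
Primal feasibility (all g_i <= 0): OK
Dual feasibility (all lambda_i >= 0): OK
Complementary slackness (lambda_i * g_i(x) = 0 for all i): OK

Verdict: yes, KKT holds.

yes


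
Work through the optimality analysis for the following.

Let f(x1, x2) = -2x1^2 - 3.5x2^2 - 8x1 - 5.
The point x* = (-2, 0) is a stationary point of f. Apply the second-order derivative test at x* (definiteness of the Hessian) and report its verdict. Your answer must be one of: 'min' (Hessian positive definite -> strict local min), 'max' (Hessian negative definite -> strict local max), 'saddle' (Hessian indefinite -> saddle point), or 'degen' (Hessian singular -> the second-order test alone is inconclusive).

Compute the Hessian H = grad^2 f:
  H = [[-4, 0], [0, -7]]
Verify stationarity: grad f(x*) = H x* + g = (0, 0).
Eigenvalues of H: -7, -4.
Both eigenvalues < 0, so H is negative definite -> x* is a strict local max.

max


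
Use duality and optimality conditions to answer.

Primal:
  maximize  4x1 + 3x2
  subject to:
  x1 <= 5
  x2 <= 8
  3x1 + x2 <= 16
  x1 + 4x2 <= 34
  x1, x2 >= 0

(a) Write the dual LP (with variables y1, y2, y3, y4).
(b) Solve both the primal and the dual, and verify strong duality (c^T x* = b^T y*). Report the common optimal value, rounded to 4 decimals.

The standard primal-dual pair for 'max c^T x s.t. A x <= b, x >= 0' is:
  Dual:  min b^T y  s.t.  A^T y >= c,  y >= 0.

So the dual LP is:
  minimize  5y1 + 8y2 + 16y3 + 34y4
  subject to:
    y1 + 3y3 + y4 >= 4
    y2 + y3 + 4y4 >= 3
    y1, y2, y3, y4 >= 0

Solving the primal: x* = (2.7273, 7.8182).
  primal value c^T x* = 34.3636.
Solving the dual: y* = (0, 0, 1.1818, 0.4545).
  dual value b^T y* = 34.3636.
Strong duality: c^T x* = b^T y*. Confirmed.

34.3636
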